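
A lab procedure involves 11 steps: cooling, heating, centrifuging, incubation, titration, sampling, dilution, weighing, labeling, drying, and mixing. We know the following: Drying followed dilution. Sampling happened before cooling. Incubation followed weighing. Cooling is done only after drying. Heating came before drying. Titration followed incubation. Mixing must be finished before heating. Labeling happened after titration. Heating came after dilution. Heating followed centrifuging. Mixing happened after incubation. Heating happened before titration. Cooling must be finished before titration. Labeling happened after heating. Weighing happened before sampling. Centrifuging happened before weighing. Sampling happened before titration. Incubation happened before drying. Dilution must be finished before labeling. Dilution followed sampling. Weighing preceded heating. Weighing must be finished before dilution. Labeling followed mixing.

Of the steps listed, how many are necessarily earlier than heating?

Directly stated before heating: centrifuging, dilution, mixing, and weighing.
Incubation reaches heating via incubation → mixing → heating.
Sampling reaches heating via sampling → dilution → heating.
No chain forces titration (or any of the others) ahead of heating.
That's centrifuging, dilution, incubation, mixing, sampling, and weighing — 6 in all.

6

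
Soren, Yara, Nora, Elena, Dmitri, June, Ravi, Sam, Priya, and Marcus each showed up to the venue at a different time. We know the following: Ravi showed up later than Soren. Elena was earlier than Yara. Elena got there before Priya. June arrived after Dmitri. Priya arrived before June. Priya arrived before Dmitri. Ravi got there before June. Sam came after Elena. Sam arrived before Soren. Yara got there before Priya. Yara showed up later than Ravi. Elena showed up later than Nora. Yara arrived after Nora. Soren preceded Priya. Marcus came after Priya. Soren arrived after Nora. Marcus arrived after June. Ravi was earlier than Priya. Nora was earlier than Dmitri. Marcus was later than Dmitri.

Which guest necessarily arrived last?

Marcus

Every other guest has a chain of constraints placing them before Marcus, so Marcus is last.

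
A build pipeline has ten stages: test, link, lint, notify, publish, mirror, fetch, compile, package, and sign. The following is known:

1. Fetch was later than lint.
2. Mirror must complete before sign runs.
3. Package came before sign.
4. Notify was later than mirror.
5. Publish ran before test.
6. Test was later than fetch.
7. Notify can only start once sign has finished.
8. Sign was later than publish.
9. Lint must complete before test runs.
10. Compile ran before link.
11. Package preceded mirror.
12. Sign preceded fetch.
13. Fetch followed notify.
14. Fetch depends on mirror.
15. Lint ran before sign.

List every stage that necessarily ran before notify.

lint, mirror, package, publish, sign

Directly stated before notify: mirror and sign.
Lint reaches notify via lint → sign → notify.
Package reaches notify via package → mirror → notify.
Publish reaches notify via publish → sign → notify.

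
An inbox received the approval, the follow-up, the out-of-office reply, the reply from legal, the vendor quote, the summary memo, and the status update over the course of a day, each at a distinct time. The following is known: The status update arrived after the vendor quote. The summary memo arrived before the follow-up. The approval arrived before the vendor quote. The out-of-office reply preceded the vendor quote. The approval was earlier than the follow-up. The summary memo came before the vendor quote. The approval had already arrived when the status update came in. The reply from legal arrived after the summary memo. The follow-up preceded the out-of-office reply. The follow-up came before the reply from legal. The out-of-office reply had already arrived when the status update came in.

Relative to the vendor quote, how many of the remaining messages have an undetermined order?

1

Forced before the vendor quote: the approval, the follow-up, the out-of-office reply, and the summary memo; forced after the vendor quote: the status update.
That leaves the reply from legal with no forced order relative to the vendor quote — 1.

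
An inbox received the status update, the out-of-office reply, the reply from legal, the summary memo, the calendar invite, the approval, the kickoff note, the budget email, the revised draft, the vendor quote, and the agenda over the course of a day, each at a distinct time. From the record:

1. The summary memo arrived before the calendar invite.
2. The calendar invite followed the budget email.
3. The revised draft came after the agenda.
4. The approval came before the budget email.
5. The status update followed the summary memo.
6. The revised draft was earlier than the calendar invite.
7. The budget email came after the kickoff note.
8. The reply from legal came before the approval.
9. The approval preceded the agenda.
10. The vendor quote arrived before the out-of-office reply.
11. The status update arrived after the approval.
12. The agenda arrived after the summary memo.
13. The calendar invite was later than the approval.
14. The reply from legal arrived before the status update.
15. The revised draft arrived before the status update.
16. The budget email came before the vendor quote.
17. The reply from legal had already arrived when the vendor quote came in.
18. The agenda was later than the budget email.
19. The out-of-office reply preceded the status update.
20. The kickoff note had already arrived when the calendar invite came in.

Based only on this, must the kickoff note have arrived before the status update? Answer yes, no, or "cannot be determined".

yes

Chain the constraints: the kickoff note → the budget email → the vendor quote → the out-of-office reply → the status update. Each link is directly stated, so the kickoff note comes before the status update.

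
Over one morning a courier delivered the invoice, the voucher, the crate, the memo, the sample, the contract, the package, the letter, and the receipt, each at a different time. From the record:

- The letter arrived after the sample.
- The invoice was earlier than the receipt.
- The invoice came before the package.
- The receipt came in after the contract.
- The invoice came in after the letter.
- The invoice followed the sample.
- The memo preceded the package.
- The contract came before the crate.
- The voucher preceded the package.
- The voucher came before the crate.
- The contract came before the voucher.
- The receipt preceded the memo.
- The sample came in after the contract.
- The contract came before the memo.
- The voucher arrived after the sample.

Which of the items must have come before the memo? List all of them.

Directly stated before the memo: the contract and the receipt.
The invoice reaches the memo via the invoice → the receipt → the memo.
The letter reaches the memo via the letter → the invoice → the receipt → the memo.
The sample reaches the memo via the sample → the invoice → the receipt → the memo.
No chain forces the voucher (or any of the others) ahead of the memo.

the contract, the invoice, the letter, the receipt, the sample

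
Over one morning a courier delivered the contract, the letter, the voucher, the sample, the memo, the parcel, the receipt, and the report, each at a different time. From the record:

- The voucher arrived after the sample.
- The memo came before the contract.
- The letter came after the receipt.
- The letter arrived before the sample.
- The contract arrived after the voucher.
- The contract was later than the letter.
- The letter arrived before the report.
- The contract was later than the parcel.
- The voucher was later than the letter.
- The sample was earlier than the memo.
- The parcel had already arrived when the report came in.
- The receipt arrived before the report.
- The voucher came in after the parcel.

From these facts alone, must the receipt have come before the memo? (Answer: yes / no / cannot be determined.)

Chain the constraints: the receipt → the letter → the sample → the memo. Each link is directly stated, so the receipt comes before the memo.

yes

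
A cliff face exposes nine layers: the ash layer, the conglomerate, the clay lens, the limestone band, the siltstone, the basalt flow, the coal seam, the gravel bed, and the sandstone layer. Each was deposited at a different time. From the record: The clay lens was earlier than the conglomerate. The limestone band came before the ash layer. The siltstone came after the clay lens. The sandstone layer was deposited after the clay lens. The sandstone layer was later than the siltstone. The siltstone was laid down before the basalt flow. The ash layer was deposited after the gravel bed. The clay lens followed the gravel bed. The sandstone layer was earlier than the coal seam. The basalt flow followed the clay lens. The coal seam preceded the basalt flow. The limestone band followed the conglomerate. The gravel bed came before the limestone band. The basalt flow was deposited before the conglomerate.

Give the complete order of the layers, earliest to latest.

The constraints fix every adjacent pair, so only one ordering works:
the gravel bed → the clay lens → the siltstone → the sandstone layer → the coal seam → the basalt flow → the conglomerate → the limestone band → the ash layer.

the gravel bed, the clay lens, the siltstone, the sandstone layer, the coal seam, the basalt flow, the conglomerate, the limestone band, the ash layer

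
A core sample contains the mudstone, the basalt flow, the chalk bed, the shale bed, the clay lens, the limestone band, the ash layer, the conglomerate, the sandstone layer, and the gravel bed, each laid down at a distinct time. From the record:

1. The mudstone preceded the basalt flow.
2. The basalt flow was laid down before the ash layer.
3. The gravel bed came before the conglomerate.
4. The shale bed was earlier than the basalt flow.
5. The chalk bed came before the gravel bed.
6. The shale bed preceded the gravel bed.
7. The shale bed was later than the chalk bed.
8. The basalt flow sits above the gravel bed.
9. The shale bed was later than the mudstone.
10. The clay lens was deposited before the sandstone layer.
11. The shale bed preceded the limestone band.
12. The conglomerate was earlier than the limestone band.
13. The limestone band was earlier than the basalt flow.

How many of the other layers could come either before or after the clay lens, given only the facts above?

Forced after the clay lens: the sandstone layer.
That leaves the ash layer, the basalt flow, the chalk bed, the conglomerate, the gravel bed, the limestone band, the mudstone, and the shale bed with no forced order relative to the clay lens — 8.

8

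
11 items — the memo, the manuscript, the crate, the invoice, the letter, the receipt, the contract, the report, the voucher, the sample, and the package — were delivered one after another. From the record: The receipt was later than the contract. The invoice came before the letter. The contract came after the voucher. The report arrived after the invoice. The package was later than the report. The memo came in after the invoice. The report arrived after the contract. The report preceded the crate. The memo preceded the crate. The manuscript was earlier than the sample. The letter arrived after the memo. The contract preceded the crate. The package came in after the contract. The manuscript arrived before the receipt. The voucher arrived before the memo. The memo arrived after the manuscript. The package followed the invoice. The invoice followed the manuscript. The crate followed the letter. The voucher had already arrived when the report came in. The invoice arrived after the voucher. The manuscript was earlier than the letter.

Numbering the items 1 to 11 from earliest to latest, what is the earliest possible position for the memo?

4

The invoice, the manuscript, and the voucher must all come before the memo — 3 forced predecessors.
Nothing else is forced ahead of the memo, so its earliest slot is position 3 + 1 = 4.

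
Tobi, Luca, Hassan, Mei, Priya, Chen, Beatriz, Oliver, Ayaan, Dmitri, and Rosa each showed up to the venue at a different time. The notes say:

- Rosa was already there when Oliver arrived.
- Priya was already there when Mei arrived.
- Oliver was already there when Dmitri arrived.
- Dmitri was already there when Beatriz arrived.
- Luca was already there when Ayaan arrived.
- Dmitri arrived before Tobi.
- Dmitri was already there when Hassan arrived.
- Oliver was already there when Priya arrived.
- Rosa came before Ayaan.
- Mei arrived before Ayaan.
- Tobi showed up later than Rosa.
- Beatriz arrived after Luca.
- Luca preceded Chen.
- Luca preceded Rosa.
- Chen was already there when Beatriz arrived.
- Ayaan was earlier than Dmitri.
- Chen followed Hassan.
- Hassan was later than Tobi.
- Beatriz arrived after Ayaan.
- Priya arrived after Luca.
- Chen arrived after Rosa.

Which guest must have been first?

Luca

Luca has a chain of constraints placing them before every other guest, so Luca must be first.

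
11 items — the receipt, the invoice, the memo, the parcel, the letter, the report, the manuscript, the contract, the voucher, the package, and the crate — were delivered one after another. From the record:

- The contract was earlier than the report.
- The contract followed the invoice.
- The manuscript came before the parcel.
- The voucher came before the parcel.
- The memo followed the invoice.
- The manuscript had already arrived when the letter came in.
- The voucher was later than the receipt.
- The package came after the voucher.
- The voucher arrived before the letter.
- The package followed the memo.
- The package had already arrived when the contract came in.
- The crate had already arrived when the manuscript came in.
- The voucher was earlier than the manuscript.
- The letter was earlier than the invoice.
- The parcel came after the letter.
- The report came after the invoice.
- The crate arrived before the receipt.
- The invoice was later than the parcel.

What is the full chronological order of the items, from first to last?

The constraints fix every adjacent pair, so only one ordering works:
the crate → the receipt → the voucher → the manuscript → the letter → the parcel → the invoice → the memo → the package → the contract → the report.

the crate, the receipt, the voucher, the manuscript, the letter, the parcel, the invoice, the memo, the package, the contract, the report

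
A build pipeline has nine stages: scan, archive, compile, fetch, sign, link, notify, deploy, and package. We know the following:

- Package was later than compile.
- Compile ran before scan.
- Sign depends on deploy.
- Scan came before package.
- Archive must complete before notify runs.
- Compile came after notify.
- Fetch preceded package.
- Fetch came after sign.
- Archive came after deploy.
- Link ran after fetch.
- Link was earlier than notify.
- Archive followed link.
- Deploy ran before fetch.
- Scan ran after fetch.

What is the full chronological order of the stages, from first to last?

deploy, sign, fetch, link, archive, notify, compile, scan, package

The constraints fix every adjacent pair, so only one ordering works:
deploy → sign → fetch → link → archive → notify → compile → scan → package.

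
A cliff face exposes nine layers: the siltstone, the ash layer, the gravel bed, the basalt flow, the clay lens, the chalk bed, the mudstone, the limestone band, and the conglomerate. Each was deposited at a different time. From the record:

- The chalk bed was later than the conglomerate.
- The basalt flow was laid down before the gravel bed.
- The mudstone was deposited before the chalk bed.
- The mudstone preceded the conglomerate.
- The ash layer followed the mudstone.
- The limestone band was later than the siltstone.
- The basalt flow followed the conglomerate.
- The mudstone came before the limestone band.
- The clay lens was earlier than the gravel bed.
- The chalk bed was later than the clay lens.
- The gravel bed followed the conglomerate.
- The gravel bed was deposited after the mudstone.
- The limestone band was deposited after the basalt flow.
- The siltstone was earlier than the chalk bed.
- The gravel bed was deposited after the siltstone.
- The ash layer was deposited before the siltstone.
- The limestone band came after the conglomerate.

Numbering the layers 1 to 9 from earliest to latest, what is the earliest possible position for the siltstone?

3

The ash layer and the mudstone must both come before the siltstone — 2 forced predecessors.
Nothing else is forced ahead of the siltstone, so its earliest slot is position 2 + 1 = 3.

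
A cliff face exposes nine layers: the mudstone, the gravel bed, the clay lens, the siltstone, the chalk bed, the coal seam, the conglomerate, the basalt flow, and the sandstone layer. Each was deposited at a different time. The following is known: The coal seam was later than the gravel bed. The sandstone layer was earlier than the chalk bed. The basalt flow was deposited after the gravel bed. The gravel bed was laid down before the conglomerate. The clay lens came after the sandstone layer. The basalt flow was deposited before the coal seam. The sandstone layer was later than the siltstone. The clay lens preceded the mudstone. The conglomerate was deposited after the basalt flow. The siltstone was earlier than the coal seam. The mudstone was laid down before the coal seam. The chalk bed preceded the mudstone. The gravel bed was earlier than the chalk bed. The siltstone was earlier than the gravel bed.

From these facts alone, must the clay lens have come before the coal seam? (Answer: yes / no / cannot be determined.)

yes

Chain the constraints: the clay lens → the mudstone → the coal seam. Each link is directly stated, so the clay lens comes before the coal seam.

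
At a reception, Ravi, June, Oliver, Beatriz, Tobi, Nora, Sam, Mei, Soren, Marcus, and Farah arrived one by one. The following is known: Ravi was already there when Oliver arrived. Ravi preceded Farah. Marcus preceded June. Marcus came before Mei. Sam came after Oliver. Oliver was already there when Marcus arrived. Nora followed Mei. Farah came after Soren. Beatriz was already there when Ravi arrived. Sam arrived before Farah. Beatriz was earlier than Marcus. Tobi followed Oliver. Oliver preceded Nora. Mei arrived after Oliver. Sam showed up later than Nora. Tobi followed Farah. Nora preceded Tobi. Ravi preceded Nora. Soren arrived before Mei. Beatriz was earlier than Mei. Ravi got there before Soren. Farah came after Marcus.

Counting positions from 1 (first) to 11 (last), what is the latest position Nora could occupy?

Nora must come before Farah, Sam, and Tobi — 3 guests forced after them.
Everything else can be placed before Nora in some valid order, so Nora can sit as late as position 11 − 3 = 8.

8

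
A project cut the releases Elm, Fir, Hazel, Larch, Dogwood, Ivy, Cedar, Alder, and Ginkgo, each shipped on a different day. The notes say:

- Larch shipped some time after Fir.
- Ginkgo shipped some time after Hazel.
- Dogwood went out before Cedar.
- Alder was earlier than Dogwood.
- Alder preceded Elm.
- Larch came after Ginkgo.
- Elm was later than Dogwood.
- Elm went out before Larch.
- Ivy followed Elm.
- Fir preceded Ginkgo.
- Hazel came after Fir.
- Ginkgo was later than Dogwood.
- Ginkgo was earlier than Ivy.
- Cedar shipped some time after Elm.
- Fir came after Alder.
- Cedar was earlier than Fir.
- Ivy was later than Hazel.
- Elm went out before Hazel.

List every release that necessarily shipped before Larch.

Alder, Cedar, Dogwood, Elm, Fir, Ginkgo, Hazel

Directly stated before Larch: Elm, Fir, and Ginkgo.
Alder reaches Larch via Alder → Fir → Larch.
Cedar reaches Larch via Cedar → Fir → Larch.
Dogwood reaches Larch via Dogwood → Ginkgo → Larch.
Likewise Hazel reaches Larch by chaining the stated constraints.
No chain forces Ivy ahead of Larch.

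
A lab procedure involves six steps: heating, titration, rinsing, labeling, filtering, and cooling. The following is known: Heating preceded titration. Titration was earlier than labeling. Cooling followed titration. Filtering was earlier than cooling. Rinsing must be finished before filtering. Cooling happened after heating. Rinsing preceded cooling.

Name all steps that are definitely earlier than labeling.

Directly stated before labeling: titration.
Heating reaches labeling via heating → titration → labeling.

heating, titration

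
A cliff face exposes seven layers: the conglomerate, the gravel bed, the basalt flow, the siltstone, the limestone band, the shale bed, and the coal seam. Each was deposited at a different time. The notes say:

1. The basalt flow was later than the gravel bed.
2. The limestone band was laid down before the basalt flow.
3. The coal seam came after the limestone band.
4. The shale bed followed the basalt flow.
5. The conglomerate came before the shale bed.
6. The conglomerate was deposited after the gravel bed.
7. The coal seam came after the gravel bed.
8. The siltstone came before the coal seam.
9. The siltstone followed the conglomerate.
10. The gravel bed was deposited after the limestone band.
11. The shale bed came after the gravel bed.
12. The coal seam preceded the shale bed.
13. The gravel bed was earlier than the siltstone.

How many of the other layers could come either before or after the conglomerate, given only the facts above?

1

Forced before the conglomerate: the gravel bed and the limestone band; forced after the conglomerate: the coal seam, the shale bed, and the siltstone.
That leaves the basalt flow with no forced order relative to the conglomerate — 1.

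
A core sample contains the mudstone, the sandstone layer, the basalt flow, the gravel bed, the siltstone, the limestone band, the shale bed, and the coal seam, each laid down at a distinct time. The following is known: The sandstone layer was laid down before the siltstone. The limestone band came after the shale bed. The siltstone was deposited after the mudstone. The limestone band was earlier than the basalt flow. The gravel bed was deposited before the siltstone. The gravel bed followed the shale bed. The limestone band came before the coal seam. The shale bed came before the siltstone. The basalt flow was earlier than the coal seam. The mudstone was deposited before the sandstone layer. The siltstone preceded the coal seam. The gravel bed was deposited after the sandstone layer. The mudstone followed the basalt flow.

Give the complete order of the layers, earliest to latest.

The constraints fix every adjacent pair, so only one ordering works:
the shale bed → the limestone band → the basalt flow → the mudstone → the sandstone layer → the gravel bed → the siltstone → the coal seam.

the shale bed, the limestone band, the basalt flow, the mudstone, the sandstone layer, the gravel bed, the siltstone, the coal seam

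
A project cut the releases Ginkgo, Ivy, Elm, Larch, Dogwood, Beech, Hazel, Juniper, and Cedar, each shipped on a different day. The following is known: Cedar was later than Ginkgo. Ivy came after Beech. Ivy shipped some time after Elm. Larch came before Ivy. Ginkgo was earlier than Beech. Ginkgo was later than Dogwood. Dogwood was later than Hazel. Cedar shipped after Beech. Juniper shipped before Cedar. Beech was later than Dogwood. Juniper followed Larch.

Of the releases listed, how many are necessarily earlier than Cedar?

Directly stated before Cedar: Beech, Ginkgo, and Juniper.
Dogwood reaches Cedar via Dogwood → Beech → Cedar.
Hazel reaches Cedar via Hazel → Dogwood → Beech → Cedar.
Larch reaches Cedar via Larch → Juniper → Cedar.
No chain forces Ivy (or any of the others) ahead of Cedar.
That's Beech, Dogwood, Ginkgo, Hazel, Juniper, and Larch — 6 in all.

6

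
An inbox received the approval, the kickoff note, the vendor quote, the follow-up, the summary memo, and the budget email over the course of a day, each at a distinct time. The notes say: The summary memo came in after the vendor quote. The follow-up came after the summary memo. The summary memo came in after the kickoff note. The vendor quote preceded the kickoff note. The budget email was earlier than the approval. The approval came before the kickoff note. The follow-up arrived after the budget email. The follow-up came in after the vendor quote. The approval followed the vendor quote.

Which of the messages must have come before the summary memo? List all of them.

Directly stated before the summary memo: the kickoff note and the vendor quote.
The approval reaches the summary memo via the approval → the kickoff note → the summary memo.
The budget email reaches the summary memo via the budget email → the approval → the kickoff note → the summary memo.
No chain forces the follow-up ahead of the summary memo.

the approval, the budget email, the kickoff note, the vendor quote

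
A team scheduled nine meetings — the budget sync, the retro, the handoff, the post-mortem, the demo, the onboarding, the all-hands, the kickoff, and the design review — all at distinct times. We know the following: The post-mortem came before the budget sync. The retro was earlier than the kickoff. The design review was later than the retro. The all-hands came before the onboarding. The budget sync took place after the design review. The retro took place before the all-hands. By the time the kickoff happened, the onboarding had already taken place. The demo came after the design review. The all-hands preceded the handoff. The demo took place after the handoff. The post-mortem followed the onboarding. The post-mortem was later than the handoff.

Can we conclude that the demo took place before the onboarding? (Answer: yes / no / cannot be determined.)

No chain of stated constraints runs from the demo to the onboarding, and none runs from the onboarding to the demo either.
So the relative order of the demo and the onboarding is not fixed by the given facts.

cannot be determined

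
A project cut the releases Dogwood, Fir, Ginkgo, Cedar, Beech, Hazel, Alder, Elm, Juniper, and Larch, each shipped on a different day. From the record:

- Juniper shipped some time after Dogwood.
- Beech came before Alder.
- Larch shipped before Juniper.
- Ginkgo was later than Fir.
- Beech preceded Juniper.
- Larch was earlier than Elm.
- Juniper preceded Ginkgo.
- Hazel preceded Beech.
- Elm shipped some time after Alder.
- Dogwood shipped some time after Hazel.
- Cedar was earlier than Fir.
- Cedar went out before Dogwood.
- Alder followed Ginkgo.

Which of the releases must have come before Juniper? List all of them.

Beech, Cedar, Dogwood, Hazel, Larch

Directly stated before Juniper: Beech, Dogwood, and Larch.
Cedar reaches Juniper via Cedar → Dogwood → Juniper.
Hazel reaches Juniper via Hazel → Beech → Juniper.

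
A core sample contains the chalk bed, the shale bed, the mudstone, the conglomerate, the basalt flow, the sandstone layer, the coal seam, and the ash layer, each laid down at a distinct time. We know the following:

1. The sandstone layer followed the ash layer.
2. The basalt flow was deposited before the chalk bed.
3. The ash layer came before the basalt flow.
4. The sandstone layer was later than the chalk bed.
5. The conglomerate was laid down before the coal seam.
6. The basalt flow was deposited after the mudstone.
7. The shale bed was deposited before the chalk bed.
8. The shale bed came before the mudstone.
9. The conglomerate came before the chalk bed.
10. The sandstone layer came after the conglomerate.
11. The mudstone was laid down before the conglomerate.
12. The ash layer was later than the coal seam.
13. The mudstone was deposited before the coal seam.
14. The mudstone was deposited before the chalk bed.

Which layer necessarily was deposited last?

Every other layer has a chain of constraints placing it before the sandstone layer, so the sandstone layer is last.

the sandstone layer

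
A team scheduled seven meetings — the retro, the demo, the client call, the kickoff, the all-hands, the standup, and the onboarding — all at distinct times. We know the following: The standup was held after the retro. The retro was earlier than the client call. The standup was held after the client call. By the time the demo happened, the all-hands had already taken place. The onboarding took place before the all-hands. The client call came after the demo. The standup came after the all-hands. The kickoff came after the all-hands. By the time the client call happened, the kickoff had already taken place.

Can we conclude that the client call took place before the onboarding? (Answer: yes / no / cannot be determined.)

Tracing the constraints gives the onboarding → the all-hands → the kickoff → the client call, so the onboarding must come before the client call.
That means the client call cannot be before the onboarding.

no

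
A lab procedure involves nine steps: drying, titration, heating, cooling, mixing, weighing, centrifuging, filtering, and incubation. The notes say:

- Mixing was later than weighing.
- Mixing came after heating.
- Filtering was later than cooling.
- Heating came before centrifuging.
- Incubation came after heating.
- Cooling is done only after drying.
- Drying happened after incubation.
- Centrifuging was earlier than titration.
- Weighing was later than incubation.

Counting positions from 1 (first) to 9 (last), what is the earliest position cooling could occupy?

Drying, heating, and incubation must all come before cooling — 3 forced predecessors.
Nothing else is forced ahead of cooling, so its earliest slot is position 3 + 1 = 4.

4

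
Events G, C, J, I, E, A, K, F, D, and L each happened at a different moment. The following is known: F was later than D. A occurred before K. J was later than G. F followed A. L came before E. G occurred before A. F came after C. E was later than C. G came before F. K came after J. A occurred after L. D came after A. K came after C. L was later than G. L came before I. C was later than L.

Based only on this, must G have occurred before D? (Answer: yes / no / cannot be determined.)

yes

Chain the constraints: G → A → D. Each link is directly stated, so G comes before D.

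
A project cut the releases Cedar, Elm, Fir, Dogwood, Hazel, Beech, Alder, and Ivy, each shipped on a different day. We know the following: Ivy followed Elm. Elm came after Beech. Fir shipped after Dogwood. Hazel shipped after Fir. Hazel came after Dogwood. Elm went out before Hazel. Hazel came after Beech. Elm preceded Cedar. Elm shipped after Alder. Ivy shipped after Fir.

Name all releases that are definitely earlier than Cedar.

Alder, Beech, Elm

Directly stated before Cedar: Elm.
Alder reaches Cedar via Alder → Elm → Cedar.
Beech reaches Cedar via Beech → Elm → Cedar.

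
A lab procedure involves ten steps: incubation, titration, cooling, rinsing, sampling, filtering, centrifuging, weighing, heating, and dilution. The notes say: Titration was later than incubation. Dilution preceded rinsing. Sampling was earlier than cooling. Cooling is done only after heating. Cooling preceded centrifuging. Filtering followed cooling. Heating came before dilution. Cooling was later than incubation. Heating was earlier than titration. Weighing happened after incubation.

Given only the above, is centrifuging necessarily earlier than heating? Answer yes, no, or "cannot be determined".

no

Tracing the constraints gives heating → cooling → centrifuging, so heating must come before centrifuging.
That means centrifuging cannot be before heating.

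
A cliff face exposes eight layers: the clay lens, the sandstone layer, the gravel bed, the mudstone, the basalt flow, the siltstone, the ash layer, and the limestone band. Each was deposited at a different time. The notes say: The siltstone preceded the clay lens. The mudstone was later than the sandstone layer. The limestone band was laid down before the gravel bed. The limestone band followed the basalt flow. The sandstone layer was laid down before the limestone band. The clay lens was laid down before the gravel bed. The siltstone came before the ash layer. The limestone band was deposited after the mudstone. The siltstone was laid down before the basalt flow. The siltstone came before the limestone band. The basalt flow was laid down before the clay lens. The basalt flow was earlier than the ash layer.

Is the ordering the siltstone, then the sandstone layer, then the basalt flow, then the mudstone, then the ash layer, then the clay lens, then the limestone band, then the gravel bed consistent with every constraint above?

Check each stated constraint against the proposed order — e.g. the siltstone is ahead of the clay lens; the siltstone is ahead of the limestone band. Every pair is in the required order; nothing is violated.

yes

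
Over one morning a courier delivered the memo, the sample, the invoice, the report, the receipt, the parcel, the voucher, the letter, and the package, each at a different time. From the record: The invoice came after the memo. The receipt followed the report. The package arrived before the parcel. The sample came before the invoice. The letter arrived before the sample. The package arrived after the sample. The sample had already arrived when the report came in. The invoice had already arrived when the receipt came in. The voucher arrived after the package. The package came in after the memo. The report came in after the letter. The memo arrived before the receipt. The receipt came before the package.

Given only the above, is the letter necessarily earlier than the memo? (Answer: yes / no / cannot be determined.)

cannot be determined

No chain of stated constraints runs from the letter to the memo, and none runs from the memo to the letter either.
So the relative order of the letter and the memo is not fixed by the given facts.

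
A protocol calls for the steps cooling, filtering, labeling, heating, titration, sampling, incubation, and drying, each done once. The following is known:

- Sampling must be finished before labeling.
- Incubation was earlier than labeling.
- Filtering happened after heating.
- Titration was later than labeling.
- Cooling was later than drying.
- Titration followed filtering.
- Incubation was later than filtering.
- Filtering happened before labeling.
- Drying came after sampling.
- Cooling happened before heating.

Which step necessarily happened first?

Sampling has a chain of constraints placing it before every other step, so sampling must be first.

sampling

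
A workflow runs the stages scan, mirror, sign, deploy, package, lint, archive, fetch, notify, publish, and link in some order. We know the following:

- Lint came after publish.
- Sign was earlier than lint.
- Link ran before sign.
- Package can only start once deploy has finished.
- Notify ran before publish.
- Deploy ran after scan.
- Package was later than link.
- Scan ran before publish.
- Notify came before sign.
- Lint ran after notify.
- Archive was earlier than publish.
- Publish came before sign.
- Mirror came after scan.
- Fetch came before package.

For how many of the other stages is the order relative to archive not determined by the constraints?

Forced after archive: lint, publish, and sign.
That leaves deploy, fetch, link, mirror, notify, package, and scan with no forced order relative to archive — 7.

7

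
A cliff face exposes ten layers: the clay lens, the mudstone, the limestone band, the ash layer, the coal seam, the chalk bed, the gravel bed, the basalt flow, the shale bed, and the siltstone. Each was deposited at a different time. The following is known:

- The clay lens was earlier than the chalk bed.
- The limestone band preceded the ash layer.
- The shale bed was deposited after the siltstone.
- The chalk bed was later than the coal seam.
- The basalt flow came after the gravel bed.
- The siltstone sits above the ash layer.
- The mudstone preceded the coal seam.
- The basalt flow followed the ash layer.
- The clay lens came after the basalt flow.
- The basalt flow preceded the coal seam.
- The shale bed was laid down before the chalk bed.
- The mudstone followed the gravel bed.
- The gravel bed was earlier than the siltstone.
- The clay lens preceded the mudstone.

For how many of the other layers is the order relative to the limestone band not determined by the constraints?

1

Forced after the limestone band: the ash layer, the basalt flow, the chalk bed, the clay lens, the coal seam, the mudstone, the shale bed, and the siltstone.
That leaves the gravel bed with no forced order relative to the limestone band — 1.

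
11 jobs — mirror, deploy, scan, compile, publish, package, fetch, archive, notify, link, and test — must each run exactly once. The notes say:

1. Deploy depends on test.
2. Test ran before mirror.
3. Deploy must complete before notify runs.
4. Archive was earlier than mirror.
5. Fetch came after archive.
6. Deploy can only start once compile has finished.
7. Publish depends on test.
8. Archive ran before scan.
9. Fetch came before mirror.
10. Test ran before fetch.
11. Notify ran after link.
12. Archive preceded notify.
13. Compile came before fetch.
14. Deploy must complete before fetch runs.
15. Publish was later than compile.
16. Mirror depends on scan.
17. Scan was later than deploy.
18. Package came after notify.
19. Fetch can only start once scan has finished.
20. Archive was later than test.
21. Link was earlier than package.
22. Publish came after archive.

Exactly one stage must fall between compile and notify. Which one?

deploy

Tracing the constraints gives compile → deploy → notify, so deploy sits after compile and before notify.
No other stage is forced both after compile and before notify.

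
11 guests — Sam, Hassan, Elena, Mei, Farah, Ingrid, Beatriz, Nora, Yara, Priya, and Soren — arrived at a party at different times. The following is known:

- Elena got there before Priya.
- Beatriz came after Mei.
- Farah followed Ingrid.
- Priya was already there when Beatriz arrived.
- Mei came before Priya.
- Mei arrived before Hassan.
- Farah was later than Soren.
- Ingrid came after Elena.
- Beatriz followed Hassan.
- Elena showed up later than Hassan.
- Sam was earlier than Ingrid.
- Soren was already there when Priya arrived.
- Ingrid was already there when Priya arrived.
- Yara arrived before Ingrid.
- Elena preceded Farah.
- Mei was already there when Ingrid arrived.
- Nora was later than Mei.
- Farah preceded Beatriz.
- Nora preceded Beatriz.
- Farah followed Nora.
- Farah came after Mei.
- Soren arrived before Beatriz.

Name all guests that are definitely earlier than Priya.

Directly stated before Priya: Elena, Ingrid, Mei, and Soren.
Hassan reaches Priya via Hassan → Elena → Priya.
Sam reaches Priya via Sam → Ingrid → Priya.
Yara reaches Priya via Yara → Ingrid → Priya.

Elena, Hassan, Ingrid, Mei, Sam, Soren, Yara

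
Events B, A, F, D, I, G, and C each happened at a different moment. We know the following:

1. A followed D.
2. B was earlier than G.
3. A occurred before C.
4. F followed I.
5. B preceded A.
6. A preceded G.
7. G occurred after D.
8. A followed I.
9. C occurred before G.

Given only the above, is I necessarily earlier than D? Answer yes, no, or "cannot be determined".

cannot be determined

No chain of stated constraints runs from I to D, and none runs from D to I either.
So the relative order of I and D is not fixed by the given facts.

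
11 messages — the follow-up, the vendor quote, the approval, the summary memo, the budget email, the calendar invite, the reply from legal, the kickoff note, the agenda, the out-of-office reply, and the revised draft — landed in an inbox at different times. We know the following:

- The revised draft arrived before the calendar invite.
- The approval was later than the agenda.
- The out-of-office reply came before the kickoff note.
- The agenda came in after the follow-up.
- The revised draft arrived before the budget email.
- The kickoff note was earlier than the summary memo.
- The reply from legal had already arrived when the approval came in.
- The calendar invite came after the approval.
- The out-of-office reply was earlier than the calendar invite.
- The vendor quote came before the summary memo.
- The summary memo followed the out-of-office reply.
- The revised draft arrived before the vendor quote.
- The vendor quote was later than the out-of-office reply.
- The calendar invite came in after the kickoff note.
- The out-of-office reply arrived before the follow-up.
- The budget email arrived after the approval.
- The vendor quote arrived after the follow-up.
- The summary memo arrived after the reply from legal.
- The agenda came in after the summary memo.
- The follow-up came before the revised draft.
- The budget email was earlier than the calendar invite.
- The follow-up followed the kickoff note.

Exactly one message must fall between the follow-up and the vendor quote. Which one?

the revised draft

Tracing the constraints gives the follow-up → the revised draft → the vendor quote, so the revised draft sits after the follow-up and before the vendor quote.
No other message is forced both after the follow-up and before the vendor quote.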